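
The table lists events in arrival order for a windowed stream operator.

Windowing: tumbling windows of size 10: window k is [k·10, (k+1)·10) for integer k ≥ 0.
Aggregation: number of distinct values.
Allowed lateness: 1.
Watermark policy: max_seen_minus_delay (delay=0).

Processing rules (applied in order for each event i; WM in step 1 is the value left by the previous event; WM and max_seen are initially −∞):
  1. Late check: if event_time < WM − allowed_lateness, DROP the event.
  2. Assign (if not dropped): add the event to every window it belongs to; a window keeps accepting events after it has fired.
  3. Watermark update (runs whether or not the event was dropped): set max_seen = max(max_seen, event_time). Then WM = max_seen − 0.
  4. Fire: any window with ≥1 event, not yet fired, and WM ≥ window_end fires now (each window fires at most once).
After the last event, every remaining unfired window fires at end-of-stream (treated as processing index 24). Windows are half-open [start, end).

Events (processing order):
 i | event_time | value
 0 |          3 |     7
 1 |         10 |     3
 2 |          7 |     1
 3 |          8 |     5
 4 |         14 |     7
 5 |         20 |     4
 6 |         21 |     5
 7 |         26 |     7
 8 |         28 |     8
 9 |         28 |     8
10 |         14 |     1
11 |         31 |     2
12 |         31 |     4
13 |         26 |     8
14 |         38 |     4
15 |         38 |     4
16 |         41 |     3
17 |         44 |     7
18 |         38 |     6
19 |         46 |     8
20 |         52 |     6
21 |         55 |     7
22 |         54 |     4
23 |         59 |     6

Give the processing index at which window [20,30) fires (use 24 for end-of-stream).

11

i=0 t=3 v=7: → [0,10); WM=3
i=1 t=10 v=3: → [10,20); WM=10; [0,10) fires=1
i=2 t=7 v=1: DROP (t<10-1); WM=10
i=3 t=8 v=5: DROP (t<10-1); WM=10
i=4 t=14 v=7: → [10,20); WM=14
i=5 t=20 v=4: → [20,30); WM=20; [10,20) fires=2
i=6 t=21 v=5: → [20,30); WM=21
i=7 t=26 v=7: → [20,30); WM=26
i=8 t=28 v=8: → [20,30); WM=28
i=9 t=28 v=8: → [20,30); WM=28
i=10 t=14 v=1: DROP (t<28-1); WM=28
i=11 t=31 v=2: → [30,40); WM=31; [20,30) fires=4
i=12 t=31 v=4: → [30,40); WM=31
i=13 t=26 v=8: DROP (t<31-1); WM=31
i=14 t=38 v=4: → [30,40); WM=38
i=15 t=38 v=4: → [30,40); WM=38
i=16 t=41 v=3: → [40,50); WM=41; [30,40) fires=2
i=17 t=44 v=7: → [40,50); WM=44
i=18 t=38 v=6: DROP (t<44-1); WM=44
i=19 t=46 v=8: → [40,50); WM=46
i=20 t=52 v=6: → [50,60); WM=52; [40,50) fires=3
i=21 t=55 v=7: → [50,60); WM=55
i=22 t=54 v=4: → [50,60); WM=55
i=23 t=59 v=6: → [50,60); WM=59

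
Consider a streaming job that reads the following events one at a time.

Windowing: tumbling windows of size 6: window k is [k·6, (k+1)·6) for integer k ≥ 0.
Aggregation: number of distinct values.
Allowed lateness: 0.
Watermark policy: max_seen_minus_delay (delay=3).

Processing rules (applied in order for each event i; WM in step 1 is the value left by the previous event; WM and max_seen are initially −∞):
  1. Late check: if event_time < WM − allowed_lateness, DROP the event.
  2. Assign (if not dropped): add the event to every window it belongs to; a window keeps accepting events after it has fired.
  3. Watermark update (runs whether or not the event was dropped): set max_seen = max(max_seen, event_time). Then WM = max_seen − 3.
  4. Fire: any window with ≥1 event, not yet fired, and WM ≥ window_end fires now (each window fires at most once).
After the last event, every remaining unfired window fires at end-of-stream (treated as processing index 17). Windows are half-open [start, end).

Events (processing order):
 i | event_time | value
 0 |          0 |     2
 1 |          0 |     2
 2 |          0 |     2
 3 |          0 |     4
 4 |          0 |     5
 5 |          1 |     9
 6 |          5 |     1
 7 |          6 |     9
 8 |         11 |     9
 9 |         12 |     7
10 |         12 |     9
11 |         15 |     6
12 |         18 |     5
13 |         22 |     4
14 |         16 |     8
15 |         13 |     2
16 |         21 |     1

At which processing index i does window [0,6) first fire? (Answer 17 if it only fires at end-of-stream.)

i=0 t=0 v=2: → [0,6); WM=-3
i=1 t=0 v=2: → [0,6); WM=-3
i=2 t=0 v=2: → [0,6); WM=-3
i=3 t=0 v=4: → [0,6); WM=-3
i=4 t=0 v=5: → [0,6); WM=-3
i=5 t=1 v=9: → [0,6); WM=-2
i=6 t=5 v=1: → [0,6); WM=2
i=7 t=6 v=9: → [6,12); WM=3
i=8 t=11 v=9: → [6,12); WM=8; [0,6) fires=5
i=9 t=12 v=7: → [12,18); WM=9
i=10 t=12 v=9: → [12,18); WM=9
i=11 t=15 v=6: → [12,18); WM=12; [6,12) fires=1
i=12 t=18 v=5: → [18,24); WM=15
i=13 t=22 v=4: → [18,24); WM=19; [12,18) fires=3
i=14 t=16 v=8: DROP (t<19-0); WM=19
i=15 t=13 v=2: DROP (t<19-0); WM=19
i=16 t=21 v=1: → [18,24); WM=19

8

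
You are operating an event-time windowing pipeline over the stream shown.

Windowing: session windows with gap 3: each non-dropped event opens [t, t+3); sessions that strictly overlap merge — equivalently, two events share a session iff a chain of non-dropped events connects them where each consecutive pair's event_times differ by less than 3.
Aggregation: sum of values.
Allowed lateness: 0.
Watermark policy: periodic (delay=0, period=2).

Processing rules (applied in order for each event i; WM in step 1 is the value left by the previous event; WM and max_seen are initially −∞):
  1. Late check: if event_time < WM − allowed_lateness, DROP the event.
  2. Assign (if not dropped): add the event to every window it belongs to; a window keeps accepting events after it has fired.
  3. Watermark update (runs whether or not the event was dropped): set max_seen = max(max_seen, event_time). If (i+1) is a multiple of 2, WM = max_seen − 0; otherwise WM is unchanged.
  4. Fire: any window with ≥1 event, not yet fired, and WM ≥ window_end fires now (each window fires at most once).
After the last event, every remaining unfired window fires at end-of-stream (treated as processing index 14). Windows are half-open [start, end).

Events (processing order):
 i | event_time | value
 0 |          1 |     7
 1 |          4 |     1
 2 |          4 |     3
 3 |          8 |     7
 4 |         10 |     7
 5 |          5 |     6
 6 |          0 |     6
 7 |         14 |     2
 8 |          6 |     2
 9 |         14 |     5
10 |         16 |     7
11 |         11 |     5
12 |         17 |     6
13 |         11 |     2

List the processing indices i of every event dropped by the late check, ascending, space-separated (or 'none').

i=0 t=1 v=7: → [1,4); WM=−∞
i=1 t=4 v=1: → [4,7); WM=4
i=2 t=4 v=3: → [4,7); WM=4
i=3 t=8 v=7: → [8,11); WM=8
i=4 t=10 v=7: → [8,13); WM=8
i=5 t=5 v=6: DROP (t<8-0); WM=10
i=6 t=0 v=6: DROP (t<10-0); WM=10
i=7 t=14 v=2: → [14,17); WM=14
i=8 t=6 v=2: DROP (t<14-0); WM=14
i=9 t=14 v=5: → [14,17); WM=14
i=10 t=16 v=7: → [14,19); WM=14
i=11 t=11 v=5: DROP (t<14-0); WM=16
i=12 t=17 v=6: → [14,20); WM=16
i=13 t=11 v=2: DROP (t<16-0); WM=17

5 6 8 11 13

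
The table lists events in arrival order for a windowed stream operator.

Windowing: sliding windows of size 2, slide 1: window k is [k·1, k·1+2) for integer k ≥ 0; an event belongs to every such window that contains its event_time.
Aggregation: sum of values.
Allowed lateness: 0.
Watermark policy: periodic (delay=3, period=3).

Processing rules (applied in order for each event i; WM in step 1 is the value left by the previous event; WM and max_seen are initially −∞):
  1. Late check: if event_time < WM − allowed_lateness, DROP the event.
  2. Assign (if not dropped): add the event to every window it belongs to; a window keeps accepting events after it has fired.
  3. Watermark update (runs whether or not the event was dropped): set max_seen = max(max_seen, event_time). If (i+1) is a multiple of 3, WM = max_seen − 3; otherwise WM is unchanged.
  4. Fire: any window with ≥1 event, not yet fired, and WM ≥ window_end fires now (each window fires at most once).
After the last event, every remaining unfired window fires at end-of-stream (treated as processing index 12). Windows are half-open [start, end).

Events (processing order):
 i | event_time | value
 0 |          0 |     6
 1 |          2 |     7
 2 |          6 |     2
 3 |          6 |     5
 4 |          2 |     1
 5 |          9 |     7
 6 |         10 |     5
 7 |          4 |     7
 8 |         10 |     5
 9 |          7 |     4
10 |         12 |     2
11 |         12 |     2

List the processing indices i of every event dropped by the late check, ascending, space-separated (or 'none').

i=0 t=0 v=6: → [0,2); WM=−∞
i=1 t=2 v=7: → [2,4),[1,3); WM=−∞
i=2 t=6 v=2: → [6,8),[5,7); WM=3; [0,2) fires=6 [1,3) fires=7
i=3 t=6 v=5: → [6,8),[5,7); WM=3
i=4 t=2 v=1: DROP (t<3-0); WM=3
i=5 t=9 v=7: → [9,11),[8,10); WM=6; [2,4) fires=7
i=6 t=10 v=5: → [10,12),[9,11); WM=6
i=7 t=4 v=7: DROP (t<6-0); WM=6
i=8 t=10 v=5: → [10,12),[9,11); WM=7; [5,7) fires=7
i=9 t=7 v=4: → [7,9),[6,8); WM=7
i=10 t=12 v=2: → [12,14),[11,13); WM=7
i=11 t=12 v=2: → [12,14),[11,13); WM=9; [6,8) fires=11 [7,9) fires=4

4 7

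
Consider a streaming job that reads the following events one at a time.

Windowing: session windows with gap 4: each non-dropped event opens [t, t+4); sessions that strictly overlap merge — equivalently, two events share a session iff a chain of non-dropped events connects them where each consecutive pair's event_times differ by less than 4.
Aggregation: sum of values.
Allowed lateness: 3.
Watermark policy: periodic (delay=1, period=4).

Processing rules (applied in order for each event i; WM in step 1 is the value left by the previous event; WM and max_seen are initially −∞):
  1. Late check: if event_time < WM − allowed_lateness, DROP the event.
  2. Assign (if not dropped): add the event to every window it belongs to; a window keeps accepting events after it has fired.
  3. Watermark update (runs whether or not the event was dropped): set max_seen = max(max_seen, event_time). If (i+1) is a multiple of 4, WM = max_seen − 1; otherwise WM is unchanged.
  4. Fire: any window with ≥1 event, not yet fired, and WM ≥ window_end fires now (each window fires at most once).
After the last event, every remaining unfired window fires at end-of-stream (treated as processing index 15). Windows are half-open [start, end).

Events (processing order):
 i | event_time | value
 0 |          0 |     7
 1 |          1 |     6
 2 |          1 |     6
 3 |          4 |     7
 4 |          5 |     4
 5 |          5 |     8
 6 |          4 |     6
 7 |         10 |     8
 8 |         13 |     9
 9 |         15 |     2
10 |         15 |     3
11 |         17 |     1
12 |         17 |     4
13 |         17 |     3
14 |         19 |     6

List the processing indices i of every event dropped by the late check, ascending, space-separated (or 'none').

i=0 t=0 v=7: → [0,4); WM=−∞
i=1 t=1 v=6: → [0,5); WM=−∞
i=2 t=1 v=6: → [0,5); WM=−∞
i=3 t=4 v=7: → [0,8); WM=3
i=4 t=5 v=4: → [0,9); WM=3
i=5 t=5 v=8: → [0,9); WM=3
i=6 t=4 v=6: → [0,9); WM=3
i=7 t=10 v=8: → [10,14); WM=9
i=8 t=13 v=9: → [10,17); WM=9
i=9 t=15 v=2: → [10,19); WM=9
i=10 t=15 v=3: → [10,19); WM=9
i=11 t=17 v=1: → [10,21); WM=16
i=12 t=17 v=4: → [10,21); WM=16
i=13 t=17 v=3: → [10,21); WM=16
i=14 t=19 v=6: → [10,23); WM=16

none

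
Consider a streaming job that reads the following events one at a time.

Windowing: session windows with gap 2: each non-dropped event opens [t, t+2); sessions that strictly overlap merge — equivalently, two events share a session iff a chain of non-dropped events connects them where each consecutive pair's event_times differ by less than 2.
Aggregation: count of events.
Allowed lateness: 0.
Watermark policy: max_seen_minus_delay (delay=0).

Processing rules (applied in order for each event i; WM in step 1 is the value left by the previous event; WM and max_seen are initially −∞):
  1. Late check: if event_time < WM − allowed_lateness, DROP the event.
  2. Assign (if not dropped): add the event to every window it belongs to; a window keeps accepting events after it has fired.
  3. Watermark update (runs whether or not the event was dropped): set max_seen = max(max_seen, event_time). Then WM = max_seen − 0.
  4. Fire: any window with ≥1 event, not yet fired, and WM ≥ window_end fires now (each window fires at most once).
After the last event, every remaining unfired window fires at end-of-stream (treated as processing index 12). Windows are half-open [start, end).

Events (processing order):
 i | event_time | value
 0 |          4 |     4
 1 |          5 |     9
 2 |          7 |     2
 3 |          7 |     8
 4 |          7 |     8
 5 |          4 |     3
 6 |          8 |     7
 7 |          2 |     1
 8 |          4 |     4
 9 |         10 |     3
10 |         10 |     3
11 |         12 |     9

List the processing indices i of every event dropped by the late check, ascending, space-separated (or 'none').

i=0 t=4 v=4: → [4,6); WM=4
i=1 t=5 v=9: → [4,7); WM=5
i=2 t=7 v=2: → [7,9); WM=7
i=3 t=7 v=8: → [7,9); WM=7
i=4 t=7 v=8: → [7,9); WM=7
i=5 t=4 v=3: DROP (t<7-0); WM=7
i=6 t=8 v=7: → [7,10); WM=8
i=7 t=2 v=1: DROP (t<8-0); WM=8
i=8 t=4 v=4: DROP (t<8-0); WM=8
i=9 t=10 v=3: → [10,12); WM=10
i=10 t=10 v=3: → [10,12); WM=10
i=11 t=12 v=9: → [12,14); WM=12

5 7 8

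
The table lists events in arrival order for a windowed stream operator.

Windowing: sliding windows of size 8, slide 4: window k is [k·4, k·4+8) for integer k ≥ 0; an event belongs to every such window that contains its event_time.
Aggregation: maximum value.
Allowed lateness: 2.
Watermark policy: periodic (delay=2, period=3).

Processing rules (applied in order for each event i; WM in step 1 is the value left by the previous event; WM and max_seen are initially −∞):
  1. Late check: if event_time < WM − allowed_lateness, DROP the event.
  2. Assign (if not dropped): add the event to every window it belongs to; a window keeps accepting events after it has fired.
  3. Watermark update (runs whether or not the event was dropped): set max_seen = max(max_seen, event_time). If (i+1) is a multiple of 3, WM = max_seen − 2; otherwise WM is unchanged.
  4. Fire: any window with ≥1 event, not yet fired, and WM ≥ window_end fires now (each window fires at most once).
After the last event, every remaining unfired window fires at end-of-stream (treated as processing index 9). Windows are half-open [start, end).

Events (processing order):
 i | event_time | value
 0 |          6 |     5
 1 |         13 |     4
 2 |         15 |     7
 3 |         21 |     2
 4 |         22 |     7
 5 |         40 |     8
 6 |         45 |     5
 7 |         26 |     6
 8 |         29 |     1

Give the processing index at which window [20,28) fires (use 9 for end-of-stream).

5

i=0 t=6 v=5: → [4,12),[0,8); WM=−∞
i=1 t=13 v=4: → [12,20),[8,16); WM=−∞
i=2 t=15 v=7: → [12,20),[8,16); WM=13; [0,8) fires=5 [4,12) fires=5
i=3 t=21 v=2: → [20,28),[16,24); WM=13
i=4 t=22 v=7: → [20,28),[16,24); WM=13
i=5 t=40 v=8: → [40,48),[36,44); WM=38; [8,16) fires=7 [12,20) fires=7 [16,24) fires=7 [20,28) fires=7
i=6 t=45 v=5: → [44,52),[40,48); WM=38
i=7 t=26 v=6: DROP (t<38-2); WM=38
i=8 t=29 v=1: DROP (t<38-2); WM=43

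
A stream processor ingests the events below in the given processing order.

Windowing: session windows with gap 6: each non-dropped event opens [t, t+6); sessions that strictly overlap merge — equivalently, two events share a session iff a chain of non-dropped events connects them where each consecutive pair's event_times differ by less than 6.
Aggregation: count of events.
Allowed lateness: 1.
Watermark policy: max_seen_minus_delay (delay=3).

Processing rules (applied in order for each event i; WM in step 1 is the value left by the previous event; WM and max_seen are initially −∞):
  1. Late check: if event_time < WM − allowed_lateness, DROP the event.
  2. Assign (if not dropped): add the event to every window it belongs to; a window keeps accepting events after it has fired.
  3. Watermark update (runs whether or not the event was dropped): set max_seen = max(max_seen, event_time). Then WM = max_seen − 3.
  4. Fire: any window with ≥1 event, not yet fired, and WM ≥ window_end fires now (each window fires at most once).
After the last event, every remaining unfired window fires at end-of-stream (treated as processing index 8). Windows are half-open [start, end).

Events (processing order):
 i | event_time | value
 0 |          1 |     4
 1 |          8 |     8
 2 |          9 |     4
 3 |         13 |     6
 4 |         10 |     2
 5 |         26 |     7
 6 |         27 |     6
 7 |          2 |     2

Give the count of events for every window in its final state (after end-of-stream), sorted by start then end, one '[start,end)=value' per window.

[1,7)=1 [8,19)=4 [26,33)=2

i=0 t=1 v=4: → [1,7); WM=-2
i=1 t=8 v=8: → [8,14); WM=5
i=2 t=9 v=4: → [8,15); WM=6
i=3 t=13 v=6: → [8,19); WM=10
i=4 t=10 v=2: → [8,19); WM=10
i=5 t=26 v=7: → [26,32); WM=23
i=6 t=27 v=6: → [26,33); WM=24
i=7 t=2 v=2: DROP (t<24-1); WM=24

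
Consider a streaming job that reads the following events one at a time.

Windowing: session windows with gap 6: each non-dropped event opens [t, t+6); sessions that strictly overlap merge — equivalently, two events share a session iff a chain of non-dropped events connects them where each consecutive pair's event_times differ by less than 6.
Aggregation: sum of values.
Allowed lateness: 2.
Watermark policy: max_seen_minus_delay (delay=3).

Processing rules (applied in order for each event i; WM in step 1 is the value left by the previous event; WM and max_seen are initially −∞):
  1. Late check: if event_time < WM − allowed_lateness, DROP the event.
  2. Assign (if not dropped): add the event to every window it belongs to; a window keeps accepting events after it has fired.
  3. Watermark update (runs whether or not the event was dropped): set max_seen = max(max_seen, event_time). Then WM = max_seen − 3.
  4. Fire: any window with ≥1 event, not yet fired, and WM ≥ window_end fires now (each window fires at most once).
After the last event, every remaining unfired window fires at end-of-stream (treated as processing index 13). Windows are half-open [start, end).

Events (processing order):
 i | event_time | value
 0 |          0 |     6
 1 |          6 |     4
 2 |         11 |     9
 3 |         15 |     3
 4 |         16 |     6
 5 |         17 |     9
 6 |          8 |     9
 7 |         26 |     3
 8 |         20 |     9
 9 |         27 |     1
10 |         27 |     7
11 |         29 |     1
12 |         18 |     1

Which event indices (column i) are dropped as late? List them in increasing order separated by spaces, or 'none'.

6 8 12

i=0 t=0 v=6: → [0,6); WM=-3
i=1 t=6 v=4: → [6,12); WM=3
i=2 t=11 v=9: → [6,17); WM=8
i=3 t=15 v=3: → [6,21); WM=12
i=4 t=16 v=6: → [6,22); WM=13
i=5 t=17 v=9: → [6,23); WM=14
i=6 t=8 v=9: DROP (t<14-2); WM=14
i=7 t=26 v=3: → [26,32); WM=23
i=8 t=20 v=9: DROP (t<23-2); WM=23
i=9 t=27 v=1: → [26,33); WM=24
i=10 t=27 v=7: → [26,33); WM=24
i=11 t=29 v=1: → [26,35); WM=26
i=12 t=18 v=1: DROP (t<26-2); WM=26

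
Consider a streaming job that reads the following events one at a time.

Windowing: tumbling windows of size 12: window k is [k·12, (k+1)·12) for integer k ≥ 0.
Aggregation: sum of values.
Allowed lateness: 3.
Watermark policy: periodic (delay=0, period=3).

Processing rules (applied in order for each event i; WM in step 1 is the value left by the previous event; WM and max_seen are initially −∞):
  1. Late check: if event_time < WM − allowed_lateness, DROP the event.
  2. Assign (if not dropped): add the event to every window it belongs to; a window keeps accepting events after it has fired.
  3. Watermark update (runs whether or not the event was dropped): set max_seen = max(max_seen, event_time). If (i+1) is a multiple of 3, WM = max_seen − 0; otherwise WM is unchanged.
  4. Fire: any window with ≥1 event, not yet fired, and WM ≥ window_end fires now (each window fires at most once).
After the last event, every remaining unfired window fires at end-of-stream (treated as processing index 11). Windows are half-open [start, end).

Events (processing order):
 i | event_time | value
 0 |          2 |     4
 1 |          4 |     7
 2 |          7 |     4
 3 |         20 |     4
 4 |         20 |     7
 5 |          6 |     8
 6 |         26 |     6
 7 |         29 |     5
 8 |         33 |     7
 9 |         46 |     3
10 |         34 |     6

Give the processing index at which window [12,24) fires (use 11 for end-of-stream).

i=0 t=2 v=4: → [0,12); WM=−∞
i=1 t=4 v=7: → [0,12); WM=−∞
i=2 t=7 v=4: → [0,12); WM=7
i=3 t=20 v=4: → [12,24); WM=7
i=4 t=20 v=7: → [12,24); WM=7
i=5 t=6 v=8: → [0,12); WM=20; [0,12) fires=23
i=6 t=26 v=6: → [24,36); WM=20
i=7 t=29 v=5: → [24,36); WM=20
i=8 t=33 v=7: → [24,36); WM=33; [12,24) fires=11
i=9 t=46 v=3: → [36,48); WM=33
i=10 t=34 v=6: → [24,36); WM=33

8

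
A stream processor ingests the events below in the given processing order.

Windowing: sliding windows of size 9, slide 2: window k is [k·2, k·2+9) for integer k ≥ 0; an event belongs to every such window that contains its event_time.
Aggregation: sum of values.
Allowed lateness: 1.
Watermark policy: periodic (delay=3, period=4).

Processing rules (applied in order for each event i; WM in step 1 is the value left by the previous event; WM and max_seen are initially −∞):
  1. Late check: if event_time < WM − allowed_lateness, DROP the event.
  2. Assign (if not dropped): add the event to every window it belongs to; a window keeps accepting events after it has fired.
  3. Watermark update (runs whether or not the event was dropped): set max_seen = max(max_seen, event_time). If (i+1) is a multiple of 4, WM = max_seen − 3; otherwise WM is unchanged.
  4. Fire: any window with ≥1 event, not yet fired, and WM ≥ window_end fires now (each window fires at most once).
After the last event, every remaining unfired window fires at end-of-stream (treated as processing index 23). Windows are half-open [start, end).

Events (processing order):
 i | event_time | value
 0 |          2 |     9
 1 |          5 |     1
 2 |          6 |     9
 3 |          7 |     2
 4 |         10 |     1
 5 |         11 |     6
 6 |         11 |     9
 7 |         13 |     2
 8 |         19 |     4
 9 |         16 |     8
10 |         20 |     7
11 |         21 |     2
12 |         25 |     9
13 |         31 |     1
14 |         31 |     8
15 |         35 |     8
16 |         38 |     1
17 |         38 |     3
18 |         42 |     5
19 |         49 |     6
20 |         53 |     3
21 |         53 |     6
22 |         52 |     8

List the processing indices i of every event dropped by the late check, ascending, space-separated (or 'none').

i=0 t=2 v=9: → [2,11),[0,9); WM=−∞
i=1 t=5 v=1: → [4,13),[2,11),[0,9); WM=−∞
i=2 t=6 v=9: → [6,15),[4,13),[2,11),[0,9); WM=−∞
i=3 t=7 v=2: → [6,15),[4,13),[2,11),[0,9); WM=4
i=4 t=10 v=1: → [10,19),[8,17),[6,15),[4,13),[2,11); WM=4
i=5 t=11 v=6: → [10,19),[8,17),[6,15),[4,13); WM=4
i=6 t=11 v=9: → [10,19),[8,17),[6,15),[4,13); WM=4
i=7 t=13 v=2: → [12,21),[10,19),[8,17),[6,15); WM=10; [0,9) fires=21
i=8 t=19 v=4: → [18,27),[16,25),[14,23),[12,21); WM=10
i=9 t=16 v=8: → [16,25),[14,23),[12,21),[10,19),[8,17); WM=10
i=10 t=20 v=7: → [20,29),[18,27),[16,25),[14,23),[12,21); WM=10
i=11 t=21 v=2: → [20,29),[18,27),[16,25),[14,23); WM=18; [2,11) fires=22 [4,13) fires=28 [6,15) fires=29 [8,17) fires=26
i=12 t=25 v=9: → [24,33),[22,31),[20,29),[18,27); WM=18
i=13 t=31 v=1: → [30,39),[28,37),[26,35),[24,33); WM=18
i=14 t=31 v=8: → [30,39),[28,37),[26,35),[24,33); WM=18
i=15 t=35 v=8: → [34,43),[32,41),[30,39),[28,37); WM=32; [10,19) fires=26 [12,21) fires=21 [14,23) fires=21 [16,25) fires=21 [18,27) fires=22 [20,29) fires=18 [22,31) fires=9
i=16 t=38 v=1: → [38,47),[36,45),[34,43),[32,41),[30,39); WM=32
i=17 t=38 v=3: → [38,47),[36,45),[34,43),[32,41),[30,39); WM=32
i=18 t=42 v=5: → [42,51),[40,49),[38,47),[36,45),[34,43); WM=32
i=19 t=49 v=6: → [48,57),[46,55),[44,53),[42,51); WM=46; [24,33) fires=18 [26,35) fires=9 [28,37) fires=17 [30,39) fires=21 [32,41) fires=12 [34,43) fires=17 [36,45) fires=9
i=20 t=53 v=3: → [52,61),[50,59),[48,57),[46,55); WM=46
i=21 t=53 v=6: → [52,61),[50,59),[48,57),[46,55); WM=46
i=22 t=52 v=8: → [52,61),[50,59),[48,57),[46,55),[44,53); WM=46

none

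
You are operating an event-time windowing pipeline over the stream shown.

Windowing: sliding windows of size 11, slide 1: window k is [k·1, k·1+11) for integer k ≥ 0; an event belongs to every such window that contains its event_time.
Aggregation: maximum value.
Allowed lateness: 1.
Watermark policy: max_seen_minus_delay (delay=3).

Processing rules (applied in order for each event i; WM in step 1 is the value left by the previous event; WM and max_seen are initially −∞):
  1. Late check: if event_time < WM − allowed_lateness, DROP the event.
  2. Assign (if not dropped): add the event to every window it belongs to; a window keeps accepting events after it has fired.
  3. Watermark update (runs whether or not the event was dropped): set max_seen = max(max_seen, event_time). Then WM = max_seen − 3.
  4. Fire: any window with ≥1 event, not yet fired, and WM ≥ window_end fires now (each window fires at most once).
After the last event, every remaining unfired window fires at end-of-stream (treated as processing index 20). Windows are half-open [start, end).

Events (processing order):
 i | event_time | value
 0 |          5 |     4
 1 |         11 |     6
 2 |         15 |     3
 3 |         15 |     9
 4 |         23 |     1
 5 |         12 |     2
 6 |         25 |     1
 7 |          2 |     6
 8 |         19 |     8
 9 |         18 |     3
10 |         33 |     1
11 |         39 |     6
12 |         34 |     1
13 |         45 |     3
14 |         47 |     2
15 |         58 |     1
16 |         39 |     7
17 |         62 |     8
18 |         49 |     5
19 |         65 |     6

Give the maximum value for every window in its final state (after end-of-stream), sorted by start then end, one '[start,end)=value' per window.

i=0 t=5 v=4: → [5,16),[4,15),[3,14),[2,13),[1,12),[0,11); WM=2
i=1 t=11 v=6: → [11,22),[10,21),[9,20),[8,19),[7,18),[6,17),[5,16),[4,15),[3,14),[2,13),[1,12); WM=8
i=2 t=15 v=3: → [15,26),[14,25),[13,24),[12,23),[11,22),[10,21),[9,20),[8,19),[7,18),[6,17),[5,16); WM=12; [0,11) fires=4 [1,12) fires=6
i=3 t=15 v=9: → [15,26),[14,25),[13,24),[12,23),[11,22),[10,21),[9,20),[8,19),[7,18),[6,17),[5,16); WM=12
i=4 t=23 v=1: → [23,34),[22,33),[21,32),[20,31),[19,30),[18,29),[17,28),[16,27),[15,26),[14,25),[13,24); WM=20; [2,13) fires=6 [3,14) fires=6 [4,15) fires=6 [5,16) fires=9 [6,17) fires=9 [7,18) fires=9 [8,19) fires=9 [9,20) fires=9
i=5 t=12 v=2: DROP (t<20-1); WM=20
i=6 t=25 v=1: → [25,36),[24,35),[23,34),[22,33),[21,32),[20,31),[19,30),[18,29),[17,28),[16,27),[15,26); WM=22; [10,21) fires=9 [11,22) fires=9
i=7 t=2 v=6: DROP (t<22-1); WM=22
i=8 t=19 v=8: DROP (t<22-1); WM=22
i=9 t=18 v=3: DROP (t<22-1); WM=22
i=10 t=33 v=1: → [33,44),[32,43),[31,42),[30,41),[29,40),[28,39),[27,38),[26,37),[25,36),[24,35),[23,34); WM=30; [12,23) fires=9 [13,24) fires=9 [14,25) fires=9 [15,26) fires=9 [16,27) fires=1 [17,28) fires=1 [18,29) fires=1 [19,30) fires=1
i=11 t=39 v=6: → [39,50),[38,49),[37,48),[36,47),[35,46),[34,45),[33,44),[32,43),[31,42),[30,41),[29,40); WM=36; [20,31) fires=1 [21,32) fires=1 [22,33) fires=1 [23,34) fires=1 [24,35) fires=1 [25,36) fires=1
i=12 t=34 v=1: DROP (t<36-1); WM=36
i=13 t=45 v=3: → [45,56),[44,55),[43,54),[42,53),[41,52),[40,51),[39,50),[38,49),[37,48),[36,47),[35,46); WM=42; [26,37) fires=1 [27,38) fires=1 [28,39) fires=1 [29,40) fires=6 [30,41) fires=6 [31,42) fires=6
i=14 t=47 v=2: → [47,58),[46,57),[45,56),[44,55),[43,54),[42,53),[41,52),[40,51),[39,50),[38,49),[37,48); WM=44; [32,43) fires=6 [33,44) fires=6
i=15 t=58 v=1: → [58,69),[57,68),[56,67),[55,66),[54,65),[53,64),[52,63),[51,62),[50,61),[49,60),[48,59); WM=55; [34,45) fires=6 [35,46) fires=6 [36,47) fires=6 [37,48) fires=6 [38,49) fires=6 [39,50) fires=6 [40,51) fires=3 [41,52) fires=3 [42,53) fires=3 [43,54) fires=3 [44,55) fires=3
i=16 t=39 v=7: DROP (t<55-1); WM=55
i=17 t=62 v=8: → [62,73),[61,72),[60,71),[59,70),[58,69),[57,68),[56,67),[55,66),[54,65),[53,64),[52,63); WM=59; [45,56) fires=3 [46,57) fires=2 [47,58) fires=2 [48,59) fires=1
i=18 t=49 v=5: DROP (t<59-1); WM=59
i=19 t=65 v=6: → [65,76),[64,75),[63,74),[62,73),[61,72),[60,71),[59,70),[58,69),[57,68),[56,67),[55,66); WM=62; [49,60) fires=1 [50,61) fires=1 [51,62) fires=1

[0,11)=4 [1,12)=6 [2,13)=6 [3,14)=6 [4,15)=6 [5,16)=9 [6,17)=9 [7,18)=9 [8,19)=9 [9,20)=9 [10,21)=9 [11,22)=9 [12,23)=9 [13,24)=9 [14,25)=9 [15,26)=9 [16,27)=1 [17,28)=1 [18,29)=1 [19,30)=1 [20,31)=1 [21,32)=1 [22,33)=1 [23,34)=1 [24,35)=1 [25,36)=1 [26,37)=1 [27,38)=1 [28,39)=1 [29,40)=6 [30,41)=6 [31,42)=6 [32,43)=6 [33,44)=6 [34,45)=6 [35,46)=6 [36,47)=6 [37,48)=6 [38,49)=6 [39,50)=6 [40,51)=3 [41,52)=3 [42,53)=3 [43,54)=3 [44,55)=3 [45,56)=3 [46,57)=2 [47,58)=2 [48,59)=1 [49,60)=1 [50,61)=1 [51,62)=1 [52,63)=8 [53,64)=8 [54,65)=8 [55,66)=8 [56,67)=8 [57,68)=8 [58,69)=8 [59,70)=8 [60,71)=8 [61,72)=8 [62,73)=8 [63,74)=6 [64,75)=6 [65,76)=6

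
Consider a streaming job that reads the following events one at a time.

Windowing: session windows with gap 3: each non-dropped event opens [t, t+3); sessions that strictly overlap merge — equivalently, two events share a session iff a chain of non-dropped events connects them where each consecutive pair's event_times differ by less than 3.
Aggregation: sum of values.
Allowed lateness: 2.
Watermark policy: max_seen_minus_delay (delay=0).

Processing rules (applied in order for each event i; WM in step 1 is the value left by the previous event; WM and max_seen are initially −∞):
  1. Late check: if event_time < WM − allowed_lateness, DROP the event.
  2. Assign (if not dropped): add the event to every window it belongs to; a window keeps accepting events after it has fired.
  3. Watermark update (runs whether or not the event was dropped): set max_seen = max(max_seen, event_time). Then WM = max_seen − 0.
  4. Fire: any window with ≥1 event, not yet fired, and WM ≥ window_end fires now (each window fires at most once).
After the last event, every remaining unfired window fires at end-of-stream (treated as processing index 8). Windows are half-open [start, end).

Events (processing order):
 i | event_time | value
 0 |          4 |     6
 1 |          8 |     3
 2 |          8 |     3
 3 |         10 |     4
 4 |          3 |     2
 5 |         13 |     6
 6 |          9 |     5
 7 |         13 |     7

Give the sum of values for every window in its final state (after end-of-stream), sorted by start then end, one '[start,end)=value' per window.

i=0 t=4 v=6: → [4,7); WM=4
i=1 t=8 v=3: → [8,11); WM=8
i=2 t=8 v=3: → [8,11); WM=8
i=3 t=10 v=4: → [8,13); WM=10
i=4 t=3 v=2: DROP (t<10-2); WM=10
i=5 t=13 v=6: → [13,16); WM=13
i=6 t=9 v=5: DROP (t<13-2); WM=13
i=7 t=13 v=7: → [13,16); WM=13

[4,7)=6 [8,13)=10 [13,16)=13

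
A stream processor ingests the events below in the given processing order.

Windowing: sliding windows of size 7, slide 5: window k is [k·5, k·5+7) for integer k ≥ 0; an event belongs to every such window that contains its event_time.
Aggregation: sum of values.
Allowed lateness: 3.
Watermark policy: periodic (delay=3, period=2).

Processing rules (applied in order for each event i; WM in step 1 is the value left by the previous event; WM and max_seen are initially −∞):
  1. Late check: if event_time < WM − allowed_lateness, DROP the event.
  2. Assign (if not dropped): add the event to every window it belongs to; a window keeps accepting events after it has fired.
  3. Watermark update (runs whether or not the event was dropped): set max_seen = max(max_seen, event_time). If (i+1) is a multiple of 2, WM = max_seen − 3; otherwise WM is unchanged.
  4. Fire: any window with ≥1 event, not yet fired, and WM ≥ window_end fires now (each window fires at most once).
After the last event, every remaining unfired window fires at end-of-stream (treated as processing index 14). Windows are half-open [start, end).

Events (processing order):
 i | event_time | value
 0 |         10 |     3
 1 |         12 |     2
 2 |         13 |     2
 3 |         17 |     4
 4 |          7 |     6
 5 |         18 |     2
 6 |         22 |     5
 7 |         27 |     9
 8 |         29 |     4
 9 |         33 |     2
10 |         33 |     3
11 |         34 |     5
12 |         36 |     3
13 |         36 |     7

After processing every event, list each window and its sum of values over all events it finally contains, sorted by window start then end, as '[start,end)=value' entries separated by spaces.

i=0 t=10 v=3: → [10,17),[5,12); WM=−∞
i=1 t=12 v=2: → [10,17); WM=9
i=2 t=13 v=2: → [10,17); WM=9
i=3 t=17 v=4: → [15,22); WM=14; [5,12) fires=3
i=4 t=7 v=6: DROP (t<14-3); WM=14
i=5 t=18 v=2: → [15,22); WM=15
i=6 t=22 v=5: → [20,27); WM=15
i=7 t=27 v=9: → [25,32); WM=24; [10,17) fires=7 [15,22) fires=6
i=8 t=29 v=4: → [25,32); WM=24
i=9 t=33 v=2: → [30,37); WM=30; [20,27) fires=5
i=10 t=33 v=3: → [30,37); WM=30
i=11 t=34 v=5: → [30,37); WM=31
i=12 t=36 v=3: → [35,42),[30,37); WM=31
i=13 t=36 v=7: → [35,42),[30,37); WM=33; [25,32) fires=13

[5,12)=3 [10,17)=7 [15,22)=6 [20,27)=5 [25,32)=13 [30,37)=20 [35,42)=10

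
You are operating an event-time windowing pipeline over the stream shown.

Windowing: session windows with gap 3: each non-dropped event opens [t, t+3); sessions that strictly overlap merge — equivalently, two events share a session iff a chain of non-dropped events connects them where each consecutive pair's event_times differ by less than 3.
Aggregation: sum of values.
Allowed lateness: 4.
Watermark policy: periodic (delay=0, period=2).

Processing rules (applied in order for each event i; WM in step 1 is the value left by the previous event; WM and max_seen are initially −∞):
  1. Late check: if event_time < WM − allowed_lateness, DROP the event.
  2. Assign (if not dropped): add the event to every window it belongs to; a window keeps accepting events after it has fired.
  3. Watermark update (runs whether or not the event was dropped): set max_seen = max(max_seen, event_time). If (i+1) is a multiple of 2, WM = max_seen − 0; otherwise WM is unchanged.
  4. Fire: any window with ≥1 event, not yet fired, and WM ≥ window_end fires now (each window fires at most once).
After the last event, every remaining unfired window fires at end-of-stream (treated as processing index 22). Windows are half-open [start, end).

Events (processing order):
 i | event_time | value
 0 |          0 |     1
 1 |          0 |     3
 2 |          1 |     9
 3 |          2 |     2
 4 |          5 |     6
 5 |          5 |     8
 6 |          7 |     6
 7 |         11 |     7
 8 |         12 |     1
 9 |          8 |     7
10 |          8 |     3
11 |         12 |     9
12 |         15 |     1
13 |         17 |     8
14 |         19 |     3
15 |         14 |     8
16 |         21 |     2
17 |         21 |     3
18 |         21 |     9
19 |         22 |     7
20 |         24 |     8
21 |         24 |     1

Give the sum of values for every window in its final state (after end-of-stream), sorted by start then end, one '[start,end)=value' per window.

[0,5)=15 [5,11)=30 [11,27)=67

i=0 t=0 v=1: → [0,3); WM=−∞
i=1 t=0 v=3: → [0,3); WM=0
i=2 t=1 v=9: → [0,4); WM=0
i=3 t=2 v=2: → [0,5); WM=2
i=4 t=5 v=6: → [5,8); WM=2
i=5 t=5 v=8: → [5,8); WM=5
i=6 t=7 v=6: → [5,10); WM=5
i=7 t=11 v=7: → [11,14); WM=11
i=8 t=12 v=1: → [11,15); WM=11
i=9 t=8 v=7: → [5,11); WM=12
i=10 t=8 v=3: → [5,11); WM=12
i=11 t=12 v=9: → [11,15); WM=12
i=12 t=15 v=1: → [15,18); WM=12
i=13 t=17 v=8: → [15,20); WM=17
i=14 t=19 v=3: → [15,22); WM=17
i=15 t=14 v=8: → [11,22); WM=19
i=16 t=21 v=2: → [11,24); WM=19
i=17 t=21 v=3: → [11,24); WM=21
i=18 t=21 v=9: → [11,24); WM=21
i=19 t=22 v=7: → [11,25); WM=22
i=20 t=24 v=8: → [11,27); WM=22
i=21 t=24 v=1: → [11,27); WM=24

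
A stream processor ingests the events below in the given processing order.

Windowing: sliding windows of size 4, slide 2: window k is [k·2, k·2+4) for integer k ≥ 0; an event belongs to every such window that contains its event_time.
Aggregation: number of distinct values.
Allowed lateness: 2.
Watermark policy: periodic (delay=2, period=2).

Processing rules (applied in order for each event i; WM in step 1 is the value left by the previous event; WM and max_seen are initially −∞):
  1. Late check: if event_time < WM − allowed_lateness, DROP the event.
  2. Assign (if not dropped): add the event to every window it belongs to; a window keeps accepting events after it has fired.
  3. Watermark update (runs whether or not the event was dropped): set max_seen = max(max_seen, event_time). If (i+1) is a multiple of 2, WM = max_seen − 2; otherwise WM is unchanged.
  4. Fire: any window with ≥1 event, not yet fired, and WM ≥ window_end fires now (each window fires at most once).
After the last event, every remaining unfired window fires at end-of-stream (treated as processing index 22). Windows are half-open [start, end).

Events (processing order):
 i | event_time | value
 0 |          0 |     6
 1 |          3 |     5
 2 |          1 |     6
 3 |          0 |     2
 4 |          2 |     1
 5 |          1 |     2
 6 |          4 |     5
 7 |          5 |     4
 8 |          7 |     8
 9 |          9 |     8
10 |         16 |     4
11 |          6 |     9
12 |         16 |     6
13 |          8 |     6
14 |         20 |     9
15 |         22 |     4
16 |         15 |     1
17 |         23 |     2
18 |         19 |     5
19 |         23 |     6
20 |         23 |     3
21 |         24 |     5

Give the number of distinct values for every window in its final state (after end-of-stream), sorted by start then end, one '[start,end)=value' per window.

i=0 t=0 v=6: → [0,4); WM=−∞
i=1 t=3 v=5: → [2,6),[0,4); WM=1
i=2 t=1 v=6: → [0,4); WM=1
i=3 t=0 v=2: → [0,4); WM=1
i=4 t=2 v=1: → [2,6),[0,4); WM=1
i=5 t=1 v=2: → [0,4); WM=1
i=6 t=4 v=5: → [4,8),[2,6); WM=1
i=7 t=5 v=4: → [4,8),[2,6); WM=3
i=8 t=7 v=8: → [6,10),[4,8); WM=3
i=9 t=9 v=8: → [8,12),[6,10); WM=7; [0,4) fires=4 [2,6) fires=3
i=10 t=16 v=4: → [16,20),[14,18); WM=7
i=11 t=6 v=9: → [6,10),[4,8); WM=14; [4,8) fires=4 [6,10) fires=2 [8,12) fires=1
i=12 t=16 v=6: → [16,20),[14,18); WM=14
i=13 t=8 v=6: DROP (t<14-2); WM=14
i=14 t=20 v=9: → [20,24),[18,22); WM=14
i=15 t=22 v=4: → [22,26),[20,24); WM=20; [14,18) fires=2 [16,20) fires=2
i=16 t=15 v=1: DROP (t<20-2); WM=20
i=17 t=23 v=2: → [22,26),[20,24); WM=21
i=18 t=19 v=5: → [18,22),[16,20); WM=21
i=19 t=23 v=6: → [22,26),[20,24); WM=21
i=20 t=23 v=3: → [22,26),[20,24); WM=21
i=21 t=24 v=5: → [24,28),[22,26); WM=22; [18,22) fires=2

[0,4)=4 [2,6)=3 [4,8)=4 [6,10)=2 [8,12)=1 [14,18)=2 [16,20)=3 [18,22)=2 [20,24)=5 [22,26)=5 [24,28)=1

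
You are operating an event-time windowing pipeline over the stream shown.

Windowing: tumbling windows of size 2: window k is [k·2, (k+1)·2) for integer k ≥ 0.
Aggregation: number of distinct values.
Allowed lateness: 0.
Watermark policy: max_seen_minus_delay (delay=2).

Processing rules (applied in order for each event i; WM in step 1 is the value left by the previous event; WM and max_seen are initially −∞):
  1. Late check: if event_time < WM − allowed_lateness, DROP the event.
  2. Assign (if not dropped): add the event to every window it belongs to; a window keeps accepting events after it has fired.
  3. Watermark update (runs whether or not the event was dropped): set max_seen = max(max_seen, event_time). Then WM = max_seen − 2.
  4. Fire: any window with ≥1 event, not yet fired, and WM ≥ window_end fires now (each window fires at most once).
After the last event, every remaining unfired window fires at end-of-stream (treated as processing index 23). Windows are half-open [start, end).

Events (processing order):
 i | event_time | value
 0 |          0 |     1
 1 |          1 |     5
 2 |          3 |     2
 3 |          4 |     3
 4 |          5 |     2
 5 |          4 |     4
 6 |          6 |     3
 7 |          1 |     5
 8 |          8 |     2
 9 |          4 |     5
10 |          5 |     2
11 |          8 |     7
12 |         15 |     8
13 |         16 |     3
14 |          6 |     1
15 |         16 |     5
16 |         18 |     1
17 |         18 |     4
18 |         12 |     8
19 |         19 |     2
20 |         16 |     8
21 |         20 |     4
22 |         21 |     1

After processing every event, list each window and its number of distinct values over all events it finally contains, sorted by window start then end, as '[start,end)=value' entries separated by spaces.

i=0 t=0 v=1: → [0,2); WM=-2
i=1 t=1 v=5: → [0,2); WM=-1
i=2 t=3 v=2: → [2,4); WM=1
i=3 t=4 v=3: → [4,6); WM=2; [0,2) fires=2
i=4 t=5 v=2: → [4,6); WM=3
i=5 t=4 v=4: → [4,6); WM=3
i=6 t=6 v=3: → [6,8); WM=4; [2,4) fires=1
i=7 t=1 v=5: DROP (t<4-0); WM=4
i=8 t=8 v=2: → [8,10); WM=6; [4,6) fires=3
i=9 t=4 v=5: DROP (t<6-0); WM=6
i=10 t=5 v=2: DROP (t<6-0); WM=6
i=11 t=8 v=7: → [8,10); WM=6
i=12 t=15 v=8: → [14,16); WM=13; [6,8) fires=1 [8,10) fires=2
i=13 t=16 v=3: → [16,18); WM=14
i=14 t=6 v=1: DROP (t<14-0); WM=14
i=15 t=16 v=5: → [16,18); WM=14
i=16 t=18 v=1: → [18,20); WM=16; [14,16) fires=1
i=17 t=18 v=4: → [18,20); WM=16
i=18 t=12 v=8: DROP (t<16-0); WM=16
i=19 t=19 v=2: → [18,20); WM=17
i=20 t=16 v=8: DROP (t<17-0); WM=17
i=21 t=20 v=4: → [20,22); WM=18; [16,18) fires=2
i=22 t=21 v=1: → [20,22); WM=19

[0,2)=2 [2,4)=1 [4,6)=3 [6,8)=1 [8,10)=2 [14,16)=1 [16,18)=2 [18,20)=3 [20,22)=2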